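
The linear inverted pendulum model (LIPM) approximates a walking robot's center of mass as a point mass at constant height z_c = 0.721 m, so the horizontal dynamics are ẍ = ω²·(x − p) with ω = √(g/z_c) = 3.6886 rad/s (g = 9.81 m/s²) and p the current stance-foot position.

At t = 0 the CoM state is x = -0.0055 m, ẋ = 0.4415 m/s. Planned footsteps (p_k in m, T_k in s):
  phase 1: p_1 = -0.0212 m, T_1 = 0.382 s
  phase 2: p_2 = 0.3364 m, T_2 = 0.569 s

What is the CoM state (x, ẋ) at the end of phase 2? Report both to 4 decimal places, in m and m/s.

x = 1.1140, ẋ = 3.0416

phase 1: p=-0.0212, T=0.382, ωT=1.409045, cosh=2.168211, sinh=1.923835; start (x,ẋ)=(-0.005500, 0.441500) → end (x,ẋ)=(0.243111, 1.068677)
phase 2: p=0.3364, T=0.569, ωT=2.098813, cosh=4.139544, sinh=4.016942; start (x,ẋ)=(0.243111, 1.068677) → end (x,ẋ)=(1.114030, 3.041576)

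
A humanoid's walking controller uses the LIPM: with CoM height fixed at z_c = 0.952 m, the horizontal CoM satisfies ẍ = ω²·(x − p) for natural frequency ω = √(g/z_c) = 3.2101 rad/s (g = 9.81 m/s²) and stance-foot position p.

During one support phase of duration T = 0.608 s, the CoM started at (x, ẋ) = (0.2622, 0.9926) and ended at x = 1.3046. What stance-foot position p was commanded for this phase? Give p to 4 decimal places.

ωT = 3.2101·0.608 = 1.951741; cosh(ωT) = 3.591480, sinh(ωT) = 3.449454
x(T) = p + (x₀−p)·cosh(ωT) + (ẋ₀/ω)·sinh(ωT) ⇒ p·(1 − cosh) = x(T) − x₀·cosh − (ẋ₀/ω)·sinh
numerator   = 1.3046 − (0.2622)·3.591480 − (0.9926/3.2101)·3.449454 = -0.703697
denominator = 1 − 3.591480 = -2.591480
p = -0.703697 / -2.591480 = 0.2715

p = 0.2715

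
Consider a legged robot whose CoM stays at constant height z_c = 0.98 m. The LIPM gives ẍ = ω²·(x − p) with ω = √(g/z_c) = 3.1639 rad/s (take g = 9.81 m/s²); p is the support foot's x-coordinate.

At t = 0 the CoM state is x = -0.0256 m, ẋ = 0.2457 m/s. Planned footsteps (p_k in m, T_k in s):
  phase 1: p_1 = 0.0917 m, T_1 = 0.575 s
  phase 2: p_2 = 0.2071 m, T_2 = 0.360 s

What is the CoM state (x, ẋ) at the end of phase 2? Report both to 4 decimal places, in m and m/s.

x = -0.3785, ẋ = -1.7039

phase 1: p=0.0917, T=0.575, ωT=1.819242, cosh=3.164667, sinh=3.002518; start (x,ẋ)=(-0.025600, 0.245700) → end (x,ẋ)=(-0.046348, -0.336752)
phase 2: p=0.2071, T=0.360, ωT=1.139004, cosh=1.721897, sinh=1.401759; start (x,ẋ)=(-0.046348, -0.336752) → end (x,ẋ)=(-0.378508, -1.703901)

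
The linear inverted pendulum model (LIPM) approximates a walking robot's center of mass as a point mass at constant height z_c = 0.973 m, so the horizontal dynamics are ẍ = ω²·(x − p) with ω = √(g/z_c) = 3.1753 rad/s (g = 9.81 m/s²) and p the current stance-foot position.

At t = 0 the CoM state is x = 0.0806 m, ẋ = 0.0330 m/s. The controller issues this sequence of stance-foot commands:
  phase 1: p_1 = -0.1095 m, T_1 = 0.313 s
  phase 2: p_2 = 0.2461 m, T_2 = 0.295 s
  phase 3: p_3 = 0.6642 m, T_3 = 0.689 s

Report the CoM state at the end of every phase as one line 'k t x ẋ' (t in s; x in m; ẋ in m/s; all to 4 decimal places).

phase 1: p=-0.1095, T=0.313, ωT=0.993869, cosh=1.535904, sinh=1.165762; start (x,ẋ)=(0.080600, 0.033000) → end (x,ẋ)=(0.194591, 0.754368)
phase 2: p=0.2461, T=0.295, ωT=0.936713, cosh=1.471748, sinh=1.079834; start (x,ẋ)=(0.194591, 0.754368) → end (x,ẋ)=(0.426832, 0.933625)
phase 3: p=0.6642, T=0.689, ωT=2.187782, cosh=4.513790, sinh=4.401624; start (x,ẋ)=(0.426832, 0.933625) → end (x,ẋ)=(0.886966, 0.896611)

1 0.3130 0.1946 0.7544
2 0.6080 0.4268 0.9336
3 1.2970 0.8870 0.8966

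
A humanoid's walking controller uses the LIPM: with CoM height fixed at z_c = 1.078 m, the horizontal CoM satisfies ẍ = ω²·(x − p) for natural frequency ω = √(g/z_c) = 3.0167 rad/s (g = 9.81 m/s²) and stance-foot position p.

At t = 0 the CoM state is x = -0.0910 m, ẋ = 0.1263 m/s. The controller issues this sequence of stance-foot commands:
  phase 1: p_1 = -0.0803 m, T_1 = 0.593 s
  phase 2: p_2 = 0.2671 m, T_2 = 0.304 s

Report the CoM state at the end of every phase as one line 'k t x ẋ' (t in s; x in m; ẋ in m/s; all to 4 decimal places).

phase 1: p=-0.0803, T=0.593, ωT=1.788903, cosh=3.075015, sinh=2.907871; start (x,ẋ)=(-0.091000, 0.126300) → end (x,ẋ)=(0.008541, 0.294512)
phase 2: p=0.2671, T=0.304, ωT=0.917077, cosh=1.450826, sinh=1.051140; start (x,ẋ)=(0.008541, 0.294512) → end (x,ẋ)=(-0.005404, -0.392598)

1 0.5930 0.0085 0.2945
2 0.8970 -0.0054 -0.3926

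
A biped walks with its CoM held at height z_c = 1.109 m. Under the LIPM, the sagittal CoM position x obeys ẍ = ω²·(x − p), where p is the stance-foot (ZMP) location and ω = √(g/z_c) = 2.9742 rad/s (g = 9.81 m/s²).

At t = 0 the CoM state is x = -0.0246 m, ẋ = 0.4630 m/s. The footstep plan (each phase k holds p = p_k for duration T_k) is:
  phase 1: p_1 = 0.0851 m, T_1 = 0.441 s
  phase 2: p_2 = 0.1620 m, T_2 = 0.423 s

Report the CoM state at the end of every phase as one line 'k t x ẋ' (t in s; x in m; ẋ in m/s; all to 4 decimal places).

phase 1: p=0.0851, T=0.441, ωT=1.311622, cosh=1.990787, sinh=1.721404; start (x,ẋ)=(-0.024600, 0.463000) → end (x,ẋ)=(0.134685, 0.360092)
phase 2: p=0.1620, T=0.423, ωT=1.258087, cosh=1.901440, sinh=1.617243; start (x,ẋ)=(0.134685, 0.360092) → end (x,ẋ)=(0.305865, 0.553310)

1 0.4410 0.1347 0.3601
2 0.8640 0.3059 0.5533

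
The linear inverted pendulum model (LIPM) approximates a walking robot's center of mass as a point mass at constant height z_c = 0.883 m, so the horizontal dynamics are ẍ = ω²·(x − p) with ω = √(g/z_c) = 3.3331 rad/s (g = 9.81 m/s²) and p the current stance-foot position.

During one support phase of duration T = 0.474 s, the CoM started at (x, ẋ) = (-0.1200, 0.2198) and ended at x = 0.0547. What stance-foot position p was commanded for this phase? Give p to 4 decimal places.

p = -0.1340

ωT = 3.3331·0.474 = 1.579889; cosh(ωT) = 2.530208, sinh(ωT) = 2.324211
x(T) = p + (x₀−p)·cosh(ωT) + (ẋ₀/ω)·sinh(ωT) ⇒ p·(1 − cosh) = x(T) − x₀·cosh − (ẋ₀/ω)·sinh
numerator   = 0.0547 − (-0.1200)·2.530208 − (0.2198/3.3331)·2.324211 = 0.205056
denominator = 1 − 2.530208 = -1.530208
p = 0.205056 / -1.530208 = -0.1340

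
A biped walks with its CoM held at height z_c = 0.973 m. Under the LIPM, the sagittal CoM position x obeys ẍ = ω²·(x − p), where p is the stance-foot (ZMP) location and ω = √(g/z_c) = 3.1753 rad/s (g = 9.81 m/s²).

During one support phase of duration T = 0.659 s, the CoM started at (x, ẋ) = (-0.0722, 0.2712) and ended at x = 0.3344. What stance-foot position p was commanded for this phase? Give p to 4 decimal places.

ωT = 3.1753·0.659 = 2.092523; cosh(ωT) = 4.114356, sinh(ωT) = 3.990981
x(T) = p + (x₀−p)·cosh(ωT) + (ẋ₀/ω)·sinh(ωT) ⇒ p·(1 − cosh) = x(T) − x₀·cosh − (ẋ₀/ω)·sinh
numerator   = 0.3344 − (-0.0722)·4.114356 − (0.2712/3.1753)·3.990981 = 0.290590
denominator = 1 − 4.114356 = -3.114356
p = 0.290590 / -3.114356 = -0.0933

p = -0.0933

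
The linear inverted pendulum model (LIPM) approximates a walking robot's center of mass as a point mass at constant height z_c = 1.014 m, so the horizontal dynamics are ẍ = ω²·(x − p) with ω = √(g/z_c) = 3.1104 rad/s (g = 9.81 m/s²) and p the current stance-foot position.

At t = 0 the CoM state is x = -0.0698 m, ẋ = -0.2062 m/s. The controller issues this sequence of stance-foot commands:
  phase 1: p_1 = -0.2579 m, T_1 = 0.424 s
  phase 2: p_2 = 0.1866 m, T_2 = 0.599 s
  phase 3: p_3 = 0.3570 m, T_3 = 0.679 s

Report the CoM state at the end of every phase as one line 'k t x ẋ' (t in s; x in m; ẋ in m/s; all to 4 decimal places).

1 0.4240 0.0038 0.6025
2 1.0230 0.1926 0.2004
3 1.7020 -0.0699 -1.2418

phase 1: p=-0.2579, T=0.424, ωT=1.318810, cosh=2.003211, sinh=1.735757; start (x,ẋ)=(-0.069800, -0.206200) → end (x,ẋ)=(0.003834, 0.602471)
phase 2: p=0.1866, T=0.599, ωT=1.863130, cosh=3.299529, sinh=3.144343; start (x,ẋ)=(0.003834, 0.602471) → end (x,ẋ)=(0.192604, 0.200390)
phase 3: p=0.3570, T=0.679, ωT=2.111962, cosh=4.192719, sinh=4.071718; start (x,ẋ)=(0.192604, 0.200390) → end (x,ẋ)=(-0.069942, -1.241841)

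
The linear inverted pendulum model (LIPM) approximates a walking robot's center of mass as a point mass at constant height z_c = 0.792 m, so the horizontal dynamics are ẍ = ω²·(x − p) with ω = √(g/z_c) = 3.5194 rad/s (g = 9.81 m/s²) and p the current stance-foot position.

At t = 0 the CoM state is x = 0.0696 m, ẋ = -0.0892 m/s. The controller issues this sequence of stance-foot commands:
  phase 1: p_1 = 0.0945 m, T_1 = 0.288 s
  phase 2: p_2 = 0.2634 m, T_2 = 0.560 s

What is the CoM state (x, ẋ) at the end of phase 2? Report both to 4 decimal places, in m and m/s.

phase 1: p=0.0945, T=0.288, ωT=1.013587, cosh=1.559191, sinh=1.196276; start (x,ẋ)=(0.069600, -0.089200) → end (x,ẋ)=(0.025356, -0.243913)
phase 2: p=0.2634, T=0.560, ωT=1.970864, cosh=3.658106, sinh=3.518769; start (x,ẋ)=(0.025356, -0.243913) → end (x,ẋ)=(-0.851259, -3.840184)

x = -0.8513, ẋ = -3.8402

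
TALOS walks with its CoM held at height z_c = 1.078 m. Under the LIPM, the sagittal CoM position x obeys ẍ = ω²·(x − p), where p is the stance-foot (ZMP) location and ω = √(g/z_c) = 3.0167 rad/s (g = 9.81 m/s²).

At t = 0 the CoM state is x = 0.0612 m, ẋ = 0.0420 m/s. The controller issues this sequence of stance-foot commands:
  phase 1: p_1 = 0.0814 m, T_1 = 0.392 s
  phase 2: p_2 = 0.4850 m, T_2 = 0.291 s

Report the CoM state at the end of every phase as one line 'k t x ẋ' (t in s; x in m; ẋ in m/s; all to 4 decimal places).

phase 1: p=0.0814, T=0.392, ωT=1.182546, cosh=1.784584, sinh=1.478087; start (x,ẋ)=(0.061200, 0.042000) → end (x,ẋ)=(0.065930, -0.015118)
phase 2: p=0.4850, T=0.291, ωT=0.877860, cosh=1.410708, sinh=0.995037; start (x,ẋ)=(0.065930, -0.015118) → end (x,ẋ)=(-0.111172, -1.279261)

1 0.3920 0.0659 -0.0151
2 0.6830 -0.1112 -1.2793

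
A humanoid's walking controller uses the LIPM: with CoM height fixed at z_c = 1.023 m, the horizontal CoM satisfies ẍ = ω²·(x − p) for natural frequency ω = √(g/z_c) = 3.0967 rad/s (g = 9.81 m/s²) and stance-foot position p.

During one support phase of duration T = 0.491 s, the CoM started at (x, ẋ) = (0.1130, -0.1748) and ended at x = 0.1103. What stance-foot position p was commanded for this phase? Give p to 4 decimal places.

p = 0.0269

ωT = 3.0967·0.491 = 1.520480; cosh(ωT) = 2.396513, sinh(ωT) = 2.177906
x(T) = p + (x₀−p)·cosh(ωT) + (ẋ₀/ω)·sinh(ωT) ⇒ p·(1 − cosh) = x(T) − x₀·cosh − (ẋ₀/ω)·sinh
numerator   = 0.1103 − (0.1130)·2.396513 − (-0.1748/3.0967)·2.177906 = -0.037569
denominator = 1 − 2.396513 = -1.396513
p = -0.037569 / -1.396513 = 0.0269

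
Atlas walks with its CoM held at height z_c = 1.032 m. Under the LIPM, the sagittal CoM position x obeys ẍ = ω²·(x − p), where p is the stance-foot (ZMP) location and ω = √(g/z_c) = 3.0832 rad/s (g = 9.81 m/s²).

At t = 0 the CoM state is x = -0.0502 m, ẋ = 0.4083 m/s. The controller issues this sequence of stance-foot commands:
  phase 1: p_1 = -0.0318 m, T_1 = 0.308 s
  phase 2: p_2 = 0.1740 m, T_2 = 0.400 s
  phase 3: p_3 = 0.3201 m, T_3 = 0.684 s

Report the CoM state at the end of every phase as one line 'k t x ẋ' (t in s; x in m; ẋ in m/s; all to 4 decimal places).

1 0.3080 0.0864 0.5443
2 0.7080 0.2881 0.5892
3 1.3920 0.9622 2.0632

phase 1: p=-0.0318, T=0.308, ωT=0.949626, cosh=1.485814, sinh=1.098928; start (x,ẋ)=(-0.050200, 0.408300) → end (x,ẋ)=(0.086389, 0.544315)
phase 2: p=0.1740, T=0.400, ωT=1.233280, cosh=1.861903, sinh=1.570567; start (x,ẋ)=(0.086389, 0.544315) → end (x,ẋ)=(0.288148, 0.589216)
phase 3: p=0.3201, T=0.684, ωT=2.108909, cosh=4.180308, sinh=4.058938; start (x,ẋ)=(0.288148, 0.589216) → end (x,ẋ)=(0.962217, 2.063246)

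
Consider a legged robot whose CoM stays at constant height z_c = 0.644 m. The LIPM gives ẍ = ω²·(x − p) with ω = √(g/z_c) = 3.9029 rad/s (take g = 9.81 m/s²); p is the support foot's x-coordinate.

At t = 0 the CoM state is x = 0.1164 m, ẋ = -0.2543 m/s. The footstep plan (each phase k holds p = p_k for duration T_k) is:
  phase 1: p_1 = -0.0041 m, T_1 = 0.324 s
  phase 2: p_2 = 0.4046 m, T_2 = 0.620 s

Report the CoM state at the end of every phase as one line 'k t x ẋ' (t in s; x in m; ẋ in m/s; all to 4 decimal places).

phase 1: p=-0.0041, T=0.324, ωT=1.264540, cosh=1.911916, sinh=1.629546; start (x,ẋ)=(0.116400, -0.254300) → end (x,ẋ)=(0.120110, 0.280175)
phase 2: p=0.4046, T=0.620, ωT=2.419798, cosh=5.666264, sinh=5.577324; start (x,ẋ)=(0.120110, 0.280175) → end (x,ẋ)=(-0.807020, -4.605161)

1 0.3240 0.1201 0.2802
2 0.9440 -0.8070 -4.6052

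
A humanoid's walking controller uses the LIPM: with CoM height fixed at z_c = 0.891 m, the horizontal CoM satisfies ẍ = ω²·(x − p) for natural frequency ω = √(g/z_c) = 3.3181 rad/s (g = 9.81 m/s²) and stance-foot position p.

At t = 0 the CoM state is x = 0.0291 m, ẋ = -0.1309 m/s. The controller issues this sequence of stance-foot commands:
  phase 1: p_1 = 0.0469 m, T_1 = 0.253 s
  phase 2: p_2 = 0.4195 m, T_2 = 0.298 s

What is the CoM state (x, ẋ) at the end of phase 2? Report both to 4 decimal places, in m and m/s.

x = -0.3270, ẋ = -2.0285

phase 1: p=0.0469, T=0.253, ωT=0.839479, cosh=1.373548, sinh=0.941613; start (x,ẋ)=(0.029100, -0.130900) → end (x,ẋ)=(-0.014696, -0.235411)
phase 2: p=0.4195, T=0.298, ωT=0.988794, cosh=1.530008, sinh=1.157983; start (x,ẋ)=(-0.014696, -0.235411) → end (x,ẋ)=(-0.326979, -2.028493)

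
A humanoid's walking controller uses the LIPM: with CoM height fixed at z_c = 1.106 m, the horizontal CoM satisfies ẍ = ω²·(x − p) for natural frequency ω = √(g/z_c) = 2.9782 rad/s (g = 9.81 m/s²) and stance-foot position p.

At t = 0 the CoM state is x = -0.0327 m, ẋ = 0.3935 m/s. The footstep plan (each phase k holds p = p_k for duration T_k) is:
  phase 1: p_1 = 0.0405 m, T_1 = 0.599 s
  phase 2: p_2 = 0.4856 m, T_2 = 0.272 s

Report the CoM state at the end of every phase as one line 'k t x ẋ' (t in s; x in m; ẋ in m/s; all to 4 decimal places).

1 0.5990 0.1987 0.5737
2 0.8710 0.2729 0.0020

phase 1: p=0.0405, T=0.599, ωT=1.783942, cosh=3.060626, sinh=2.892651; start (x,ẋ)=(-0.032700, 0.393500) → end (x,ẋ)=(0.198659, 0.573746)
phase 2: p=0.4856, T=0.272, ωT=0.810070, cosh=1.346446, sinh=0.901620; start (x,ẋ)=(0.198659, 0.573746) → end (x,ẋ)=(0.272945, 0.002023)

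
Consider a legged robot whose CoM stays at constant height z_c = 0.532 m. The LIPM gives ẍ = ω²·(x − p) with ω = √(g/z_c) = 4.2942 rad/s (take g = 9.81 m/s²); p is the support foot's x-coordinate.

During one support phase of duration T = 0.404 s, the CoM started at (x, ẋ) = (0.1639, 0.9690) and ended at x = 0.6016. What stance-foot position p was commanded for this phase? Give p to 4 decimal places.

ωT = 4.2942·0.404 = 1.734857; cosh(ωT) = 2.922271, sinh(ωT) = 2.745845
x(T) = p + (x₀−p)·cosh(ωT) + (ẋ₀/ω)·sinh(ωT) ⇒ p·(1 − cosh) = x(T) − x₀·cosh − (ẋ₀/ω)·sinh
numerator   = 0.6016 − (0.1639)·2.922271 − (0.9690/4.2942)·2.745845 = -0.496969
denominator = 1 − 2.922271 = -1.922271
p = -0.496969 / -1.922271 = 0.2585

p = 0.2585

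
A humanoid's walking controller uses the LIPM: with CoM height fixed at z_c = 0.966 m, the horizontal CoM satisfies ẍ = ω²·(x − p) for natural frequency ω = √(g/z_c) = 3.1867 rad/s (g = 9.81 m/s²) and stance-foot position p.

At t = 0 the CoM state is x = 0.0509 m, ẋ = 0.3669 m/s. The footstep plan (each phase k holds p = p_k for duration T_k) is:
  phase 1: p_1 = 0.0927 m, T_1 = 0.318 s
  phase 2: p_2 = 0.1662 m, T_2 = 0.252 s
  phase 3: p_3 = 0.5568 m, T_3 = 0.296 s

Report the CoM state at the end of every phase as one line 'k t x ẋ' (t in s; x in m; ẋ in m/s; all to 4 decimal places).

1 0.3180 0.1652 0.4127
2 0.5700 0.2804 0.5503
3 0.8660 0.3362 -0.1457

phase 1: p=0.0927, T=0.318, ωT=1.013371, cosh=1.558932, sinh=1.195939; start (x,ẋ)=(0.050900, 0.366900) → end (x,ẋ)=(0.165231, 0.412668)
phase 2: p=0.1662, T=0.252, ωT=0.803048, cosh=1.340148, sinh=0.892187; start (x,ẋ)=(0.165231, 0.412668) → end (x,ẋ)=(0.280437, 0.550281)
phase 3: p=0.5568, T=0.296, ωT=0.943263, cosh=1.478852, sinh=1.089497; start (x,ẋ)=(0.280437, 0.550281) → end (x,ẋ)=(0.336235, -0.145721)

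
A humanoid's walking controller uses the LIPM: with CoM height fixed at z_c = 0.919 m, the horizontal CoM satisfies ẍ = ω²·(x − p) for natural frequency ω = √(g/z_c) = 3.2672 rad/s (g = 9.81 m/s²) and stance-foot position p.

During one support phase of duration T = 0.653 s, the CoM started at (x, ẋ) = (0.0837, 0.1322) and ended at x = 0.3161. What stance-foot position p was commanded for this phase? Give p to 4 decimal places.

p = 0.0642

ωT = 3.2672·0.653 = 2.133482; cosh(ωT) = 4.281320, sinh(ωT) = 4.162895
x(T) = p + (x₀−p)·cosh(ωT) + (ẋ₀/ω)·sinh(ωT) ⇒ p·(1 − cosh) = x(T) − x₀·cosh − (ẋ₀/ω)·sinh
numerator   = 0.3161 − (0.0837)·4.281320 − (0.1322/3.2672)·4.162895 = -0.210689
denominator = 1 − 4.281320 = -3.281320
p = -0.210689 / -3.281320 = 0.0642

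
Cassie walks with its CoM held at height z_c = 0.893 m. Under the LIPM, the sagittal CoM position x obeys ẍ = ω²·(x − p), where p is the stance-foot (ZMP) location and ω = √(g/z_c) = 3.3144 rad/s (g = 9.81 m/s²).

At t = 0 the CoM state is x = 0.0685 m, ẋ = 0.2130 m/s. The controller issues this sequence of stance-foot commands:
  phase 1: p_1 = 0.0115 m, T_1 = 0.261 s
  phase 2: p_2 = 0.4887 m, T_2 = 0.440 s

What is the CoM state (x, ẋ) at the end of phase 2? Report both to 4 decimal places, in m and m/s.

x = 0.0262, ẋ = -1.1626

phase 1: p=0.0115, T=0.261, ωT=0.865058, cosh=1.398086, sinh=0.977059; start (x,ẋ)=(0.068500, 0.213000) → end (x,ẋ)=(0.153982, 0.482379)
phase 2: p=0.4887, T=0.440, ωT=1.458336, cosh=2.265712, sinh=2.033089; start (x,ẋ)=(0.153982, 0.482379) → end (x,ẋ)=(0.026221, -1.162558)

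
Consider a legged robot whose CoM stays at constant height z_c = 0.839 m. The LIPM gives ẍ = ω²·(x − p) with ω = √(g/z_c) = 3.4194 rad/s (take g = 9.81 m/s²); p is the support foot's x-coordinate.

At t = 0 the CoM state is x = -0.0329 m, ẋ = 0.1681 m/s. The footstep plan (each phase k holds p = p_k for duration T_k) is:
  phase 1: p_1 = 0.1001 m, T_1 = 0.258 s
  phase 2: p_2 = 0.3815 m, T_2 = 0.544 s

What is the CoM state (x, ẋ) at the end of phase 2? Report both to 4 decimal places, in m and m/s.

phase 1: p=0.1001, T=0.258, ωT=0.882205, cosh=1.415046, sinh=1.001176; start (x,ẋ)=(-0.032900, 0.168100) → end (x,ẋ)=(-0.038883, -0.217446)
phase 2: p=0.3815, T=0.544, ωT=1.860154, cosh=3.290186, sinh=3.134537; start (x,ẋ)=(-0.038883, -0.217446) → end (x,ẋ)=(-1.200968, -5.221198)

x = -1.2010, ẋ = -5.2212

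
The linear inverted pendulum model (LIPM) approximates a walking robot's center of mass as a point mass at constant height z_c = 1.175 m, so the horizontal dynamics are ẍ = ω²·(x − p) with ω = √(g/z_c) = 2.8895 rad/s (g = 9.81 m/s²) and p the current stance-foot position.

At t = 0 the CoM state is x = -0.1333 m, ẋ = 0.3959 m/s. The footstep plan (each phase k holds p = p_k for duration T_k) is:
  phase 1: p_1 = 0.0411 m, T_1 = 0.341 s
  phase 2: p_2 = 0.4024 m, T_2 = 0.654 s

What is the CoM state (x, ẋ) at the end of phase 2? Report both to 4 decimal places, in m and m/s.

phase 1: p=0.0411, T=0.341, ωT=0.985320, cosh=1.525994, sinh=1.152674; start (x,ẋ)=(-0.133300, 0.395900) → end (x,ẋ)=(-0.067102, 0.023275)
phase 2: p=0.4024, T=0.654, ωT=1.889733, cosh=3.384357, sinh=3.233245; start (x,ẋ)=(-0.067102, 0.023275) → end (x,ẋ)=(-1.160517, -4.307528)

x = -1.1605, ẋ = -4.3075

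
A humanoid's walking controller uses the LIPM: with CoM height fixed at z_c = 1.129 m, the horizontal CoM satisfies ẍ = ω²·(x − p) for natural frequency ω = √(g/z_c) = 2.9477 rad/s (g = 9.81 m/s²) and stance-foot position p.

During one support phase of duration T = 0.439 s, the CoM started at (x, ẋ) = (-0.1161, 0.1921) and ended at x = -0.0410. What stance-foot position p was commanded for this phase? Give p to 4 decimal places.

p = -0.0799

ωT = 2.9477·0.439 = 1.294040; cosh(ωT) = 1.960827, sinh(ωT) = 1.686666
x(T) = p + (x₀−p)·cosh(ωT) + (ẋ₀/ω)·sinh(ωT) ⇒ p·(1 − cosh) = x(T) − x₀·cosh − (ẋ₀/ω)·sinh
numerator   = -0.0410 − (-0.1161)·1.960827 − (0.1921/2.9477)·1.686666 = 0.076733
denominator = 1 − 1.960827 = -0.960827
p = 0.076733 / -0.960827 = -0.0799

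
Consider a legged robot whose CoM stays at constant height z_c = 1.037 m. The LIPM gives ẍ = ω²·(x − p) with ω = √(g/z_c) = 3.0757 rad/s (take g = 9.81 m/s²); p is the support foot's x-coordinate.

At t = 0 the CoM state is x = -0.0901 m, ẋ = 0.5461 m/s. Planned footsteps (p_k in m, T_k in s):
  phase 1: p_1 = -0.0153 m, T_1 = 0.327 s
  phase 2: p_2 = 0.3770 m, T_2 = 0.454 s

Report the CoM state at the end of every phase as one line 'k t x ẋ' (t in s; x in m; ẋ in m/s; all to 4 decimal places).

phase 1: p=-0.0153, T=0.327, ωT=1.005754, cosh=1.549868, sinh=1.184099; start (x,ẋ)=(-0.090100, 0.546100) → end (x,ẋ)=(0.079010, 0.573966)
phase 2: p=0.3770, T=0.454, ωT=1.396368, cosh=2.143996, sinh=1.896502; start (x,ẋ)=(0.079010, 0.573966) → end (x,ẋ)=(0.092024, -0.507613)

1 0.3270 0.0790 0.5740
2 0.7810 0.0920 -0.5076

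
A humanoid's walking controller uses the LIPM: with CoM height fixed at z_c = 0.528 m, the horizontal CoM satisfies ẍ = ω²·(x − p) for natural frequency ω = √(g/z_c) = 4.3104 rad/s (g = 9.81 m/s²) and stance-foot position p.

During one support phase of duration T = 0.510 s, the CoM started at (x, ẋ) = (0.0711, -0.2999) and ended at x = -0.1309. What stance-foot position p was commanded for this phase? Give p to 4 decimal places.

p = 0.0409

ωT = 4.3104·0.510 = 2.198304; cosh(ωT) = 4.560356, sinh(ωT) = 4.449364
x(T) = p + (x₀−p)·cosh(ωT) + (ẋ₀/ω)·sinh(ωT) ⇒ p·(1 − cosh) = x(T) − x₀·cosh − (ẋ₀/ω)·sinh
numerator   = -0.1309 − (0.0711)·4.560356 − (-0.2999/4.3104)·4.449364 = -0.145573
denominator = 1 − 4.560356 = -3.560356
p = -0.145573 / -3.560356 = 0.0409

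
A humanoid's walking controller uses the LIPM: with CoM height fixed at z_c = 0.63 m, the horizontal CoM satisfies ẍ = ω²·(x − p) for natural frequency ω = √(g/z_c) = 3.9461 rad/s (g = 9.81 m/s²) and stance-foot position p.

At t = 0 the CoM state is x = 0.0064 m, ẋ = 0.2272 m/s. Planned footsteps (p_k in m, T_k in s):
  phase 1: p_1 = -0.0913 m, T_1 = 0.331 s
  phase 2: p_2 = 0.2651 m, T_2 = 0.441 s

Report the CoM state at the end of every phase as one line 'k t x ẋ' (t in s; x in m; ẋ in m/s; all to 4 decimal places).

phase 1: p=-0.0913, T=0.331, ωT=1.306159, cosh=1.981412, sinh=1.710554; start (x,ẋ)=(0.006400, 0.227200) → end (x,ẋ)=(0.200771, 1.109653)
phase 2: p=0.2651, T=0.441, ωT=1.740230, cosh=2.937067, sinh=2.761587; start (x,ẋ)=(0.200771, 1.109653) → end (x,ẋ)=(0.852725, 2.558096)

1 0.3310 0.2008 1.1097
2 0.7720 0.8527 2.5581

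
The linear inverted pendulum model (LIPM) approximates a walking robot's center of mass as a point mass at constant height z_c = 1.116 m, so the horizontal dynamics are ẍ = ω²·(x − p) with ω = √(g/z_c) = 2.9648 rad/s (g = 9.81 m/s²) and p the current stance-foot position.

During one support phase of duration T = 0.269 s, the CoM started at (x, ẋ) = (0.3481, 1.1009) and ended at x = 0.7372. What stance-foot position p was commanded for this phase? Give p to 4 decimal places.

p = 0.1675

ωT = 2.9648·0.269 = 0.797531; cosh(ωT) = 1.335246, sinh(ωT) = 0.884807
x(T) = p + (x₀−p)·cosh(ωT) + (ẋ₀/ω)·sinh(ωT) ⇒ p·(1 − cosh) = x(T) − x₀·cosh − (ẋ₀/ω)·sinh
numerator   = 0.7372 − (0.3481)·1.335246 − (1.1009/2.9648)·0.884807 = -0.056149
denominator = 1 − 1.335246 = -0.335246
p = -0.056149 / -0.335246 = 0.1675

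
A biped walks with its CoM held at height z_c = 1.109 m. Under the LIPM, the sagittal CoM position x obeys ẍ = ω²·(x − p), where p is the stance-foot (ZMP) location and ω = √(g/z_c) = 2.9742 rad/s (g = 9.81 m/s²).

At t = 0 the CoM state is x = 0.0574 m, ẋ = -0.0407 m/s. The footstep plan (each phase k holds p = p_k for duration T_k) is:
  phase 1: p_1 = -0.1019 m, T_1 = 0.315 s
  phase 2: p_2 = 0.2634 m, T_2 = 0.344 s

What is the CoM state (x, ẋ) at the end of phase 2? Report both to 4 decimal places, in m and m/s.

phase 1: p=-0.1019, T=0.315, ωT=0.936873, cosh=1.471920, sinh=1.080069; start (x,ẋ)=(0.057400, -0.040700) → end (x,ẋ)=(0.117797, 0.451819)
phase 2: p=0.2634, T=0.344, ωT=1.023125, cosh=1.570672, sinh=1.211202; start (x,ẋ)=(0.117797, 0.451819) → end (x,ẋ)=(0.218702, 0.185144)

x = 0.2187, ẋ = 0.1851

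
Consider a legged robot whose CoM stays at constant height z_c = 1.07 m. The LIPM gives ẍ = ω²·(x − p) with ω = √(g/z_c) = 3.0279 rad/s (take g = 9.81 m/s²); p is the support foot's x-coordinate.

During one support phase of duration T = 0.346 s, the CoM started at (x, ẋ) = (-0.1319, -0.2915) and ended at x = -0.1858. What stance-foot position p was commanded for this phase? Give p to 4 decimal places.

ωT = 3.0279·0.346 = 1.047653; cosh(ωT) = 1.600857, sinh(ωT) = 1.250097
x(T) = p + (x₀−p)·cosh(ωT) + (ẋ₀/ω)·sinh(ωT) ⇒ p·(1 − cosh) = x(T) − x₀·cosh − (ẋ₀/ω)·sinh
numerator   = -0.1858 − (-0.1319)·1.600857 − (-0.2915/3.0279)·1.250097 = 0.145701
denominator = 1 − 1.600857 = -0.600857
p = 0.145701 / -0.600857 = -0.2425

p = -0.2425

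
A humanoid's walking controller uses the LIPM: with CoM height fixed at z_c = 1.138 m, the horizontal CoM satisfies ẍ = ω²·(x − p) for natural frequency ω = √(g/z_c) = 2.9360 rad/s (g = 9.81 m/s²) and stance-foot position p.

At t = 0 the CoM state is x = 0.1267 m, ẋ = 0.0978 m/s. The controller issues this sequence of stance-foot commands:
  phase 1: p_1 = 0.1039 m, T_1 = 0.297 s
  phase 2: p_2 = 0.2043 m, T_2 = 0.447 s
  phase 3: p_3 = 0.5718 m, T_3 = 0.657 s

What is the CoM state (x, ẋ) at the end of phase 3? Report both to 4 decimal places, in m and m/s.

phase 1: p=0.1039, T=0.297, ωT=0.871992, cosh=1.404894, sinh=0.986776; start (x,ẋ)=(0.126700, 0.097800) → end (x,ẋ)=(0.168802, 0.203454)
phase 2: p=0.2043, T=0.447, ωT=1.312392, cosh=1.992112, sinh=1.722937; start (x,ẋ)=(0.168802, 0.203454) → end (x,ẋ)=(0.252977, 0.225734)
phase 3: p=0.5718, T=0.657, ωT=1.928952, cosh=3.513797, sinh=3.368497; start (x,ẋ)=(0.252977, 0.225734) → end (x,ẋ)=(-0.289494, -2.359948)

x = -0.2895, ẋ = -2.3599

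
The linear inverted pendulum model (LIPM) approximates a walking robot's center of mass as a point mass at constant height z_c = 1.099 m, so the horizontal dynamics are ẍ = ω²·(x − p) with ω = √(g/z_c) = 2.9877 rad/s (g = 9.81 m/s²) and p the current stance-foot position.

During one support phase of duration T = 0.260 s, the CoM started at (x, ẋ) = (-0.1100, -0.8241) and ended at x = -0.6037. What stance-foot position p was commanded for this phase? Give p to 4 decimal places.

p = 0.7009

ωT = 2.9877·0.260 = 0.776802; cosh(ωT) = 1.317191, sinh(ωT) = 0.857316
x(T) = p + (x₀−p)·cosh(ωT) + (ẋ₀/ω)·sinh(ωT) ⇒ p·(1 − cosh) = x(T) − x₀·cosh − (ẋ₀/ω)·sinh
numerator   = -0.6037 − (-0.1100)·1.317191 − (-0.8241/2.9877)·0.857316 = -0.222335
denominator = 1 − 1.317191 = -0.317191
p = -0.222335 / -0.317191 = 0.7009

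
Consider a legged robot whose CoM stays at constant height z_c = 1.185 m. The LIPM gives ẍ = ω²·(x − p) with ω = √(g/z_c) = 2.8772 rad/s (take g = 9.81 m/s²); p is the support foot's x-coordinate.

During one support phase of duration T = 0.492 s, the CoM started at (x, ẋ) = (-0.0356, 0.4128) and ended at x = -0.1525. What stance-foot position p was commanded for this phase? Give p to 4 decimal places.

ωT = 2.8772·0.492 = 1.415582; cosh(ωT) = 2.180834, sinh(ωT) = 1.938050
x(T) = p + (x₀−p)·cosh(ωT) + (ẋ₀/ω)·sinh(ωT) ⇒ p·(1 − cosh) = x(T) − x₀·cosh − (ẋ₀/ω)·sinh
numerator   = -0.1525 − (-0.0356)·2.180834 − (0.4128/2.8772)·1.938050 = -0.352920
denominator = 1 − 2.180834 = -1.180834
p = -0.352920 / -1.180834 = 0.2989

p = 0.2989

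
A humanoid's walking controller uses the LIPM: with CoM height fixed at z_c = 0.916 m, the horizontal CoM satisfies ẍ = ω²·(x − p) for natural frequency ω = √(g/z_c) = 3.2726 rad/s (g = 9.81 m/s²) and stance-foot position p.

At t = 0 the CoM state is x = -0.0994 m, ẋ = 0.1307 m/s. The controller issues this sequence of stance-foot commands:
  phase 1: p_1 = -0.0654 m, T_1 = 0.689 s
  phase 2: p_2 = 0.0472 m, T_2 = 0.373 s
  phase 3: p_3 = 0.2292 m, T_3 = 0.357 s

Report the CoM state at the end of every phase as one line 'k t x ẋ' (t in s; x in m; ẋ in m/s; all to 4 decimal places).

1 0.6890 -0.0410 0.1053
2 1.0620 -0.0654 -0.2524
3 1.4190 -0.4026 -1.8462

phase 1: p=-0.0654, T=0.689, ωT=2.254821, cosh=4.819241, sinh=4.714349; start (x,ẋ)=(-0.099400, 0.130700) → end (x,ẋ)=(-0.040974, 0.105317)
phase 2: p=0.0472, T=0.373, ωT=1.220680, cosh=1.842260, sinh=1.547231; start (x,ẋ)=(-0.040974, 0.105317) → end (x,ẋ)=(-0.065448, -0.252446)
phase 3: p=0.2292, T=0.357, ωT=1.168318, cosh=1.763734, sinh=1.452845; start (x,ẋ)=(-0.065448, -0.252446) → end (x,ẋ)=(-0.402551, -1.846173)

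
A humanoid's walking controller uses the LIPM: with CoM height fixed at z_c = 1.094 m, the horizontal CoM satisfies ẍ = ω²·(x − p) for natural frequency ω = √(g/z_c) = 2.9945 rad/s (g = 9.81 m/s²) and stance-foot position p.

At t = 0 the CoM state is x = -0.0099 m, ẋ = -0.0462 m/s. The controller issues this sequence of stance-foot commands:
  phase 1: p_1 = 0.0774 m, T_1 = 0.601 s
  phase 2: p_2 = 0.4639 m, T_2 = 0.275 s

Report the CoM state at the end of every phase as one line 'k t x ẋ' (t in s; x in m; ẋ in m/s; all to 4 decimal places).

phase 1: p=0.0774, T=0.601, ωT=1.799694, cosh=3.106574, sinh=2.941225; start (x,ẋ)=(-0.009900, -0.046200) → end (x,ẋ)=(-0.239182, -0.912418)
phase 2: p=0.4639, T=0.275, ωT=0.823488, cosh=1.358665, sinh=0.919767; start (x,ẋ)=(-0.239182, -0.912418) → end (x,ẋ)=(-0.771604, -3.176129)

1 0.6010 -0.2392 -0.9124
2 0.8760 -0.7716 -3.1761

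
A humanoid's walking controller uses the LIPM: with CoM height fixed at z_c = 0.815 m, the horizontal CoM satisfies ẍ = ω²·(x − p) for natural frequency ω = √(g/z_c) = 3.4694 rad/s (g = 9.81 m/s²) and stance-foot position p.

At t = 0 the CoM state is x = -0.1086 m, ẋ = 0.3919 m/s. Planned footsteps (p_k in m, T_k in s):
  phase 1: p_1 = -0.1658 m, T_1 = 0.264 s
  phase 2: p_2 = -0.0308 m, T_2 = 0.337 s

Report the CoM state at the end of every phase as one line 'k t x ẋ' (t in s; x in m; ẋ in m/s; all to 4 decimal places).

phase 1: p=-0.1658, T=0.264, ωT=0.915922, cosh=1.449613, sinh=1.049465; start (x,ẋ)=(-0.108600, 0.391900) → end (x,ẋ)=(0.035664, 0.776369)
phase 2: p=-0.0308, T=0.337, ωT=1.169188, cosh=1.764998, sinh=1.454379; start (x,ẋ)=(0.035664, 0.776369) → end (x,ẋ)=(0.411965, 1.705657)

1 0.2640 0.0357 0.7764
2 0.6010 0.4120 1.7057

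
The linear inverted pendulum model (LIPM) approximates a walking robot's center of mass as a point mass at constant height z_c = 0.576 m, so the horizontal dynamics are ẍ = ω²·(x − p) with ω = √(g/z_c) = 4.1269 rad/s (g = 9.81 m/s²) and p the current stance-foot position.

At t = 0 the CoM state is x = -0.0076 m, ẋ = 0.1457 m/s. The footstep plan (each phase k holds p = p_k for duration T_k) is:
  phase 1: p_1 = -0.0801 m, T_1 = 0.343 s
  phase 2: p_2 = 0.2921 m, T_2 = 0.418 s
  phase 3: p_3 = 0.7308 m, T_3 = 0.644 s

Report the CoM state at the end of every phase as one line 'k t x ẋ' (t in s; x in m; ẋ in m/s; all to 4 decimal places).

phase 1: p=-0.0801, T=0.343, ωT=1.415527, cosh=2.180726, sinh=1.937929; start (x,ẋ)=(-0.007600, 0.145700) → end (x,ẋ)=(0.146421, 0.897561)
phase 2: p=0.2921, T=0.418, ωT=1.725044, cosh=2.895467, sinh=2.717302; start (x,ẋ)=(0.146421, 0.897561) → end (x,ẋ)=(0.461278, 0.965210)
phase 3: p=0.7308, T=0.644, ωT=2.657724, cosh=7.166945, sinh=7.096837; start (x,ẋ)=(0.461278, 0.965210) → end (x,ẋ)=(0.458980, -0.976127)

1 0.3430 0.1464 0.8976
2 0.7610 0.4613 0.9652
3 1.4050 0.4590 -0.9761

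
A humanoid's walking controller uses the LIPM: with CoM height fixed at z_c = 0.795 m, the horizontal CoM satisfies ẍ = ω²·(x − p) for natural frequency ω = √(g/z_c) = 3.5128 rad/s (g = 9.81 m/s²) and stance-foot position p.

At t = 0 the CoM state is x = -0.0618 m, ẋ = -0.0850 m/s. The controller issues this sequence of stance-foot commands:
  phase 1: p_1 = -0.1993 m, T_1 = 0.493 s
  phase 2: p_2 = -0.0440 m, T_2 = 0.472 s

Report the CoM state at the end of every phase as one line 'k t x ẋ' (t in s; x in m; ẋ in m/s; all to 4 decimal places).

1 0.4930 0.1351 1.0743
2 0.9650 1.2167 4.5134

phase 1: p=-0.1993, T=0.493, ωT=1.731810, cosh=2.913919, sinh=2.736956; start (x,ẋ)=(-0.061800, -0.085000) → end (x,ẋ)=(0.135137, 1.074294)
phase 2: p=-0.0440, T=0.472, ωT=1.658042, cosh=2.719766, sinh=2.529255; start (x,ẋ)=(0.135137, 1.074294) → end (x,ẋ)=(1.216715, 4.513420)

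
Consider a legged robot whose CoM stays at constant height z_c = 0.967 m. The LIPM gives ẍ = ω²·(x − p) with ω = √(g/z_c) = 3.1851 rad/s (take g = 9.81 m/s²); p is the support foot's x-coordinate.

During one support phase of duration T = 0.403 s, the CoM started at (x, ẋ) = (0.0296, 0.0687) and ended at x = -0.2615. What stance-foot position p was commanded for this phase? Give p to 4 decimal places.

p = 0.3763

ωT = 3.1851·0.403 = 1.283595; cosh(ωT) = 1.943317, sinh(ωT) = 1.666277
x(T) = p + (x₀−p)·cosh(ωT) + (ẋ₀/ω)·sinh(ωT) ⇒ p·(1 − cosh) = x(T) − x₀·cosh − (ẋ₀/ω)·sinh
numerator   = -0.2615 − (0.0296)·1.943317 − (0.0687/3.1851)·1.666277 = -0.354962
denominator = 1 − 1.943317 = -0.943317
p = -0.354962 / -0.943317 = 0.3763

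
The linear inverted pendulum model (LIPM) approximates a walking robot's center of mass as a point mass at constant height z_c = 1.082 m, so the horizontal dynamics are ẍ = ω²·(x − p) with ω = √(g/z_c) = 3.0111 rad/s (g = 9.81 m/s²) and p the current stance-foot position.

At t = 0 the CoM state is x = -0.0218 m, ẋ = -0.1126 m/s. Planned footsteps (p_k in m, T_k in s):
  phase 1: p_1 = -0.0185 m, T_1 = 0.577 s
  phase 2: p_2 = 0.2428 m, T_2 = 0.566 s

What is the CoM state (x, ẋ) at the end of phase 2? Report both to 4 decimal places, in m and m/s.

x = -1.1343, ẋ = -4.0068

phase 1: p=-0.0185, T=0.577, ωT=1.737405, cosh=2.929276, sinh=2.753300; start (x,ẋ)=(-0.021800, -0.112600) → end (x,ẋ)=(-0.131126, -0.357195)
phase 2: p=0.2428, T=0.566, ωT=1.704283, cosh=2.839672, sinh=2.657769; start (x,ẋ)=(-0.131126, -0.357195) → end (x,ẋ)=(-1.134308, -4.006776)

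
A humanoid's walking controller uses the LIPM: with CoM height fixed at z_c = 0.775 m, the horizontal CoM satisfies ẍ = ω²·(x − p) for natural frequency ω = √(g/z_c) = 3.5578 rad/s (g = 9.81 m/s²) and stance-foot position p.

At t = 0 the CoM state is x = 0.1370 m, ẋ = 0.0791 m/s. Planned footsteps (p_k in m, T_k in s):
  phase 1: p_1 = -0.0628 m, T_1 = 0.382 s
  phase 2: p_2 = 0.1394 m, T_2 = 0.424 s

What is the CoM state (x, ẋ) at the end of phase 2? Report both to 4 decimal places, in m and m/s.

phase 1: p=-0.0628, T=0.382, ωT=1.359080, cosh=2.074753, sinh=1.817856; start (x,ẋ)=(0.137000, 0.079100) → end (x,ẋ)=(0.392152, 1.456333)
phase 2: p=0.1394, T=0.424, ωT=1.508507, cosh=2.370609, sinh=2.149369; start (x,ẋ)=(0.392152, 1.456333) → end (x,ẋ)=(1.618388, 5.385195)

x = 1.6184, ẋ = 5.3852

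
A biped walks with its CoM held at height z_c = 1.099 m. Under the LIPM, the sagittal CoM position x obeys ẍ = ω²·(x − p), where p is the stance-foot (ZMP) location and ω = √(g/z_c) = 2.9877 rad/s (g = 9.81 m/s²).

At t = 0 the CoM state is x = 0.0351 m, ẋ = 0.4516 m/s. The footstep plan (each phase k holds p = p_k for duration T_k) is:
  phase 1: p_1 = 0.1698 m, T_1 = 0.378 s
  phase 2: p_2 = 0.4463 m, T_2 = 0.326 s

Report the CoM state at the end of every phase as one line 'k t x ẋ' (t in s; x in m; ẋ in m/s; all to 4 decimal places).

phase 1: p=0.1698, T=0.378, ωT=1.129351, cosh=1.708445, sinh=1.385202; start (x,ẋ)=(0.035100, 0.451600) → end (x,ẋ)=(0.149050, 0.214069)
phase 2: p=0.4463, T=0.326, ωT=0.973990, cosh=1.513032, sinh=1.135459; start (x,ẋ)=(0.149050, 0.214069) → end (x,ẋ)=(0.077907, -0.684501)

1 0.3780 0.1490 0.2141
2 0.7040 0.0779 -0.6845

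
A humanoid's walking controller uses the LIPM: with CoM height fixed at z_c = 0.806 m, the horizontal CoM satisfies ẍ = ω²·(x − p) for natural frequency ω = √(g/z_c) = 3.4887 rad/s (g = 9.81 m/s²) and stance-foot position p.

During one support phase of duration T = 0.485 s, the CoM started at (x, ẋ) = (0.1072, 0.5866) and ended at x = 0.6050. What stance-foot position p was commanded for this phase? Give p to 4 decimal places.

ωT = 3.4887·0.485 = 1.692020; cosh(ωT) = 2.807292, sinh(ωT) = 2.623145
x(T) = p + (x₀−p)·cosh(ωT) + (ẋ₀/ω)·sinh(ωT) ⇒ p·(1 − cosh) = x(T) − x₀·cosh − (ẋ₀/ω)·sinh
numerator   = 0.6050 − (0.1072)·2.807292 − (0.5866/3.4887)·2.623145 = -0.137005
denominator = 1 − 2.807292 = -1.807292
p = -0.137005 / -1.807292 = 0.0758

p = 0.0758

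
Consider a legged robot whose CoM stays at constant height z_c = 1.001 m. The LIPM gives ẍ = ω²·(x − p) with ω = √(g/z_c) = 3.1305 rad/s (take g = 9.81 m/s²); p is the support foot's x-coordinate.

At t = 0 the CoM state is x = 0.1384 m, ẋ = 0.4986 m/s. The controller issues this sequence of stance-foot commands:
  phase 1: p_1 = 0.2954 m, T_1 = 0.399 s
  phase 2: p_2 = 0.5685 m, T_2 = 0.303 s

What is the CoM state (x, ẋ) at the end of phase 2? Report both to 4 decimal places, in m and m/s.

phase 1: p=0.2954, T=0.399, ωT=1.249070, cosh=1.886934, sinh=1.600163; start (x,ẋ)=(0.138400, 0.498600) → end (x,ẋ)=(0.254012, 0.154364)
phase 2: p=0.5685, T=0.303, ωT=0.948542, cosh=1.484623, sinh=1.097318; start (x,ẋ)=(0.254012, 0.154364) → end (x,ẋ)=(0.155712, -0.851143)

x = 0.1557, ẋ = -0.8511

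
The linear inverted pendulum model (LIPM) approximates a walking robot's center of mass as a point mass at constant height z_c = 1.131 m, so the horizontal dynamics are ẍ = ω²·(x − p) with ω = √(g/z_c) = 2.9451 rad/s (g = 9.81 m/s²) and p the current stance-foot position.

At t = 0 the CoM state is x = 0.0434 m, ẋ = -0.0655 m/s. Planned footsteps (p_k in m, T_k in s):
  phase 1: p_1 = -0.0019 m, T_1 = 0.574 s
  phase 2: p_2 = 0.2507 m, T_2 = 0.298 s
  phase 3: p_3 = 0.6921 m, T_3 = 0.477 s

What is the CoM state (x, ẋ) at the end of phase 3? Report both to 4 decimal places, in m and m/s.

x = -0.8987, ẋ = -4.2940

phase 1: p=-0.0019, T=0.574, ωT=1.690487, cosh=2.803276, sinh=2.618847; start (x,ẋ)=(0.043400, -0.065500) → end (x,ẋ)=(0.066844, 0.165774)
phase 2: p=0.2507, T=0.298, ωT=0.877640, cosh=1.410490, sinh=0.994727; start (x,ẋ)=(0.066844, 0.165774) → end (x,ẋ)=(0.047365, -0.304796)
phase 3: p=0.6921, T=0.477, ωT=1.404813, cosh=2.160088, sinh=1.914675; start (x,ẋ)=(0.047365, -0.304796) → end (x,ẋ)=(-0.898740, -4.293990)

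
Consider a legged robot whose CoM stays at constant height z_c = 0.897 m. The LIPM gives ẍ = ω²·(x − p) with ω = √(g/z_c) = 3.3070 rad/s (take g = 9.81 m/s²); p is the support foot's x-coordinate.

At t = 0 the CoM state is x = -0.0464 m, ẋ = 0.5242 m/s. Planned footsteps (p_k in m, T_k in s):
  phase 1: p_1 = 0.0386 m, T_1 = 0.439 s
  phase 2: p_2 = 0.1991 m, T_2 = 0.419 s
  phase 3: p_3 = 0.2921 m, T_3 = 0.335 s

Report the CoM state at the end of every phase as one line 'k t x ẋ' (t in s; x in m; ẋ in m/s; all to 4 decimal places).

phase 1: p=0.0386, T=0.439, ωT=1.451773, cosh=2.252417, sinh=2.018262; start (x,ẋ)=(-0.046400, 0.524200) → end (x,ẋ)=(0.167064, 0.613394)
phase 2: p=0.1991, T=0.419, ωT=1.385633, cosh=2.123760, sinh=1.873595; start (x,ẋ)=(0.167064, 0.613394) → end (x,ẋ)=(0.478584, 1.104206)
phase 3: p=0.2921, T=0.335, ωT=1.107845, cosh=1.679048, sinh=1.348778; start (x,ẋ)=(0.478584, 1.104206) → end (x,ẋ)=(1.055572, 2.685808)

1 0.4390 0.1671 0.6134
2 0.8580 0.4786 1.1042
3 1.1930 1.0556 2.6858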